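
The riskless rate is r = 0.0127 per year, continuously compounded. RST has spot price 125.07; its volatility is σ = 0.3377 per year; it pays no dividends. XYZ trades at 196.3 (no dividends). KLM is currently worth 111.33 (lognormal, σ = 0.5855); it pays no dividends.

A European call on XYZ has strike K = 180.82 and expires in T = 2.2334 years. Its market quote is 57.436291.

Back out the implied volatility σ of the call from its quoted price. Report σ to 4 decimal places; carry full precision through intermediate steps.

At σ = 0.4263 the Black–Scholes value reproduces the quote:
σ√T = 0.4263·√2.2334 = 0.637087
d₁ = (ln(S/K) + (r+σ²/2)T) / (σ√T) = (ln(196.3/180.82) + (0.0127+0.4263²/2)·2.2334) / 0.637087 = (0.082142 + 0.231304) / 0.637087 = 0.491999
d₂ = d₁ − σ√T = 0.491999 − 0.637087 = -0.145088
e^{−rT} = 0.972034
N(d₁) = 0.688640,  N(d₂) = 0.442321
V = S·N(d₁) − K·e^{−rT}·N(d₂) = 135.180021 − 77.743730 = 57.436291 (equal to the quote); since ∂V/∂σ > 0 for all σ, the implied volatility is unique

sigma = 0.4263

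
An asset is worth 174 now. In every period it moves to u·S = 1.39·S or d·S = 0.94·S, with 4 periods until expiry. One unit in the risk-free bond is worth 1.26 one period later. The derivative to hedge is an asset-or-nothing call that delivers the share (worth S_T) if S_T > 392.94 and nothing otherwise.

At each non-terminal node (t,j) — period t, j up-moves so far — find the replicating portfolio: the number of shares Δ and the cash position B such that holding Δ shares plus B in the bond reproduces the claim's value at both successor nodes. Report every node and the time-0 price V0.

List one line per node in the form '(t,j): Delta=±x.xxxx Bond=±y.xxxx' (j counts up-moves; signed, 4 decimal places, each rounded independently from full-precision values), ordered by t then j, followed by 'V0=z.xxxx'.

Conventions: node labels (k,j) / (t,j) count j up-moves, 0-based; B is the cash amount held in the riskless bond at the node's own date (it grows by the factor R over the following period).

Under the risk-neutral measure, an up-move has probability p* = (R−d)/(u−d) = 0.7111 and values discount at R = 1.26.
Terminal payoffs: V(4,0)=0.0000, V(4,1)=0.0000, V(4,2)=0.0000, V(4,3)=439.2598, V(4,4)=649.5438
(3,0): S=144.5216. Δ = (V_up−V_dn)/(S_up−S_dn) = (0.0000−0.0000)/(200.8850−135.8503) = 0.0000. V = [p*·0.0000 + (1−p*)·0.0000]/1.26 = 0.0000. B = V − Δ·S = 0.0000.
(3,1): S=213.7075. Δ = (V_up−V_dn)/(S_up−S_dn) = (0.0000−0.0000)/(297.0534−200.8850) = 0.0000. V = [p*·0.0000 + (1−p*)·0.0000]/1.26 = 0.0000. B = V − Δ·S = 0.0000.
(3,2): S=316.0143. Δ = (V_up−V_dn)/(S_up−S_dn) = (439.2598−0.0000)/(439.2598−297.0534) = 3.0889. V = [p*·439.2598 + (1−p*)·0.0000]/1.26 = 247.9068. B = V − Δ·S = -728.2262.
(3,3): S=467.2977. Δ = (V_up−V_dn)/(S_up−S_dn) = (649.5438−439.2598)/(649.5438−439.2598) = 1.0000. V = [p*·649.5438 + (1−p*)·439.2598]/1.26 = 467.2977. B = V − Δ·S = 0.0000.
(2,0): S=153.7464. Δ = (V_up−V_dn)/(S_up−S_dn) = (0.0000−0.0000)/(213.7075−144.5216) = 0.0000. V = [p*·0.0000 + (1−p*)·0.0000]/1.26 = 0.0000. B = V − Δ·S = 0.0000.
(2,1): S=227.3484. Δ = (V_up−V_dn)/(S_up−S_dn) = (247.9068−0.0000)/(316.0143−213.7075) = 2.4232. V = [p*·247.9068 + (1−p*)·0.0000]/1.26 = 139.9121. B = V − Δ·S = -410.9919.
(2,2): S=336.1854. Δ = (V_up−V_dn)/(S_up−S_dn) = (467.2977−247.9068)/(467.2977−316.0143) = 1.4502. V = [p*·467.2977 + (1−p*)·247.9068]/1.26 = 320.5699. B = V − Δ·S = -166.9654.
(1,0): S=163.5600. Δ = (V_up−V_dn)/(S_up−S_dn) = (139.9121−0.0000)/(227.3484−153.7464) = 1.9009. V = [p*·139.9121 + (1−p*)·0.0000]/1.26 = 78.9627. B = V − Δ·S = -231.9531.
(1,1): S=241.8600. Δ = (V_up−V_dn)/(S_up−S_dn) = (320.5699−139.9121)/(336.1854−227.3484) = 1.6599. V = [p*·320.5699 + (1−p*)·139.9121]/1.26 = 212.9999. B = V − Δ·S = -188.4619.
(0,0): S=174.0000. Δ = (V_up−V_dn)/(S_up−S_dn) = (212.9999−78.9627)/(241.8600−163.5600) = 1.7118. V = [p*·212.9999 + (1−p*)·78.9627]/1.26 = 138.3159. B = V − Δ·S = -159.5444.
Check: Δ(0,0)·S0 + B(0,0) = 138.3159 = V0.

(0,0): Delta=1.7118 Bond=-159.5444
(1,0): Delta=1.9009 Bond=-231.9531
(1,1): Delta=1.6599 Bond=-188.4619
(2,0): Delta=0.0000 Bond=0.0000
(2,1): Delta=2.4232 Bond=-410.9919
(2,2): Delta=1.4502 Bond=-166.9654
(3,0): Delta=0.0000 Bond=0.0000
(3,1): Delta=0.0000 Bond=0.0000
(3,2): Delta=3.0889 Bond=-728.2262
(3,3): Delta=1.0000 Bond=0.0000
V0=138.3159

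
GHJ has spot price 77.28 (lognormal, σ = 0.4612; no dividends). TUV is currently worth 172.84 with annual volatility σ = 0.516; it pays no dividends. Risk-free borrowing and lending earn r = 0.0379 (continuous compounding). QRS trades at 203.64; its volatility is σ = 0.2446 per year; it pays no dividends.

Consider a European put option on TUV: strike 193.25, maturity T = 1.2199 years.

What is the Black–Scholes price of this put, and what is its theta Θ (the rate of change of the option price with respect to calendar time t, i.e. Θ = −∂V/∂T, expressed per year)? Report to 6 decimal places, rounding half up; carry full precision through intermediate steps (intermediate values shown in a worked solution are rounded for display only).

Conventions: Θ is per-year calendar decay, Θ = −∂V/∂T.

price = 46.177730
Θ = -11.292479

σ√T = 0.516·√1.2199 = 0.569917
d₁ = (ln(S/K) + (r+σ²/2)T) / (σ√T) = (ln(172.84/193.25) + (0.0379+0.516²/2)·1.2199) / 0.569917 = (-0.111618 + 0.208637) / 0.569917 = 0.170233
d₂ = d₁ − σ√T = 0.170233 − 0.569917 = -0.399684
e^{−rT} = 0.954818
N(−d₁) = 0.432413,  N(−d₂) = 0.655305
Put price V = K·e^{−rT}·N(−d₂) − S·N(−d₁) = 120.916076 − 74.738346 = 46.177730
φ(d₁) = (1/√(2π))·e^{−d₁²/2} = 0.393203
Θ = −S·φ(d₁)·σ/(2√T) + r·K·e^{−rT}·N(−d₂) = −15.875198 + 4.582719 = -11.292479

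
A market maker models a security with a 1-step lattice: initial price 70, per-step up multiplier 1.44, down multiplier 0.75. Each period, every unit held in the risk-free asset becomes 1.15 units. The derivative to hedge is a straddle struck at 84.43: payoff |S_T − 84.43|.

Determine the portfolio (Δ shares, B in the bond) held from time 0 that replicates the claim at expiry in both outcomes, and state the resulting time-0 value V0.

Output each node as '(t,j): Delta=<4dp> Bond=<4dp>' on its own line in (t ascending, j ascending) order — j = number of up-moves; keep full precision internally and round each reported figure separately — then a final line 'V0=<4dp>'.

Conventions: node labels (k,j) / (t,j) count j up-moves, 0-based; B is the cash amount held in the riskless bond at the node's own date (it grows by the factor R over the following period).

(0,0): Delta=-0.3222 Bond=42.4722
V0=19.9215

Arbitrage-free pricing uses the up-move probability p* = (R−d)/(u−d) = 0.5797, discounting each step at R = 1.15.
At maturity the claim pays: V(1,0)=31.9300, V(1,1)=16.3700
  t=0,j=0: stock 70.0000 → up 100.8000 (V=16.3700), down 52.5000 (V=31.9300). Price 19.9215; hedge Δ=-0.3222, bond B=42.4722.
Sanity check at the root: Δ(0,0)·S0 + B(0,0) reproduces V0 = 19.9215.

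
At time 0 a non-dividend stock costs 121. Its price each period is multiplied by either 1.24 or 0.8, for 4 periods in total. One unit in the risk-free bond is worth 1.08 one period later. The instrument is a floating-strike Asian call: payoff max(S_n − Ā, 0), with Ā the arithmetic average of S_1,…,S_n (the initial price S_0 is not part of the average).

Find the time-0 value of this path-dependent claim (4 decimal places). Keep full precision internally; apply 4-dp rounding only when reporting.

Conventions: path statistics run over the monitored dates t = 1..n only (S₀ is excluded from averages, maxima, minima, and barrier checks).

price = 16.8161

No-arbitrage gives p* = (R−d)/(u−d) = 0.6364: enumerate every path, weight its payoff by its p*-probability, and discount by R^4.
Enumerate all 2^4 = 16 price paths (U = up ×1.24, D = down ×0.8); each path with k up-moves has probability p*^k·(1−p*)^(4−k).
DDDD: Ā=71.4384, payoff=0.0000, prob=0.017485
UDDD: Ā=110.7295, payoff=0.0000, prob=0.030599
DUDD: Ā=97.4195, payoff=0.0000, prob=0.030599
UUDD: Ā=151.0003, payoff=0.0000, prob=0.053548
DDUD: Ā=86.7715, payoff=0.0000, prob=0.030599
UDUD: Ā=134.4959, payoff=0.0000, prob=0.053548
DUUD: Ā=121.1859, payoff=0.0000, prob=0.053548
UUUD: Ā=187.8381, payoff=0.0000, prob=0.093709
DDDU: Ā=78.2531, payoff=0.0000, prob=0.030599
UDDU: Ā=121.2923, payoff=0.0000, prob=0.053548
DUDU: Ā=107.9823, payoff=11.0894, prob=0.053548
UUDU: Ā=167.3726, payoff=17.1886, prob=0.093709
DDUU: Ā=97.3343, payoff=21.7374, prob=0.053548
UDUU: Ā=150.8682, payoff=33.6930, prob=0.093709
DUUU: Ā=137.5582, payoff=47.0030, prob=0.093709
UUUU: Ā=213.2152, payoff=72.8546, prob=0.163992
Price = Σ prob·payoff / R^4 = 22.878067 / 1.360489 = 16.8161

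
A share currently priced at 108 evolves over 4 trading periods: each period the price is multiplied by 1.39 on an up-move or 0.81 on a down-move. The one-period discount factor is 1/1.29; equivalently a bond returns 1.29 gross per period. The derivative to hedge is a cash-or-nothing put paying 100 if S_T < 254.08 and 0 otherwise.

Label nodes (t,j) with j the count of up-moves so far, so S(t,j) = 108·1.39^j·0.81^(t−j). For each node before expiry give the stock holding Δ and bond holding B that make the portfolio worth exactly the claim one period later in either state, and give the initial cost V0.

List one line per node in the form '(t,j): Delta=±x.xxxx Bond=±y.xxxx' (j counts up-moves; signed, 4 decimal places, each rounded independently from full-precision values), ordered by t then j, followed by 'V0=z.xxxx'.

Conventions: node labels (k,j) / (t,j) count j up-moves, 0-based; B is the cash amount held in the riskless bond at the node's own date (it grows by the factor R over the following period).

Since d<R<u, set p* = (R−d)/(u−d) = 0.8276; price each node as the discounted p*-expectation of its children.
Expiry values: V(4,0)=100.0000, V(4,1)=100.0000, V(4,2)=100.0000, V(4,3)=100.0000, V(4,4)=0.0000
  t=3,j=0: stock 57.3956 → up 79.7799 (V=100.0000), down 46.4905 (V=100.0000). Price 77.5194; hedge Δ=0.0000, bond B=77.5194.
  t=3,j=1: stock 98.4937 → up 136.9063 (V=100.0000), down 79.7799 (V=100.0000). Price 77.5194; hedge Δ=0.0000, bond B=77.5194.
  t=3,j=2: stock 169.0201 → up 234.9380 (V=100.0000), down 136.9063 (V=100.0000). Price 77.5194; hedge Δ=0.0000, bond B=77.5194.
  t=3,j=3: stock 290.0469 → up 403.1651 (V=0.0000), down 234.9380 (V=100.0000). Price 13.3654; hedge Δ=-0.5944, bond B=185.7792.
  t=2,j=0: stock 70.8588 → up 98.4937 (V=77.5194), down 57.3956 (V=77.5194). Price 60.0925; hedge Δ=0.0000, bond B=60.0925.
  t=2,j=1: stock 121.5972 → up 169.0201 (V=77.5194), down 98.4937 (V=77.5194). Price 60.0925; hedge Δ=0.0000, bond B=60.0925.
  t=2,j=2: stock 208.6668 → up 290.0469 (V=13.3654), down 169.0201 (V=77.5194). Price 18.9352; hedge Δ=-0.5301, bond B=129.5455.
  t=1,j=0: stock 87.4800 → up 121.5972 (V=60.0925), down 70.8588 (V=60.0925). Price 46.5834; hedge Δ=0.0000, bond B=46.5834.
  t=1,j=1: stock 150.1200 → up 208.6668 (V=18.9352), down 121.5972 (V=60.0925). Price 20.1793; hedge Δ=-0.4727, bond B=91.1402.
  t=0,j=0: stock 108.0000 → up 150.1200 (V=20.1793), down 87.4800 (V=46.5834). Price 19.1719; hedge Δ=-0.4215, bond B=64.6961.
Check: Δ(0,0)·S0 + B(0,0) = 19.1719 = V0.

(0,0): Delta=-0.4215 Bond=64.6961
(1,0): Delta=0.0000 Bond=46.5834
(1,1): Delta=-0.4727 Bond=91.1402
(2,0): Delta=0.0000 Bond=60.0925
(2,1): Delta=0.0000 Bond=60.0925
(2,2): Delta=-0.5301 Bond=129.5455
(3,0): Delta=0.0000 Bond=77.5194
(3,1): Delta=0.0000 Bond=77.5194
(3,2): Delta=0.0000 Bond=77.5194
(3,3): Delta=-0.5944 Bond=185.7792
V0=19.1719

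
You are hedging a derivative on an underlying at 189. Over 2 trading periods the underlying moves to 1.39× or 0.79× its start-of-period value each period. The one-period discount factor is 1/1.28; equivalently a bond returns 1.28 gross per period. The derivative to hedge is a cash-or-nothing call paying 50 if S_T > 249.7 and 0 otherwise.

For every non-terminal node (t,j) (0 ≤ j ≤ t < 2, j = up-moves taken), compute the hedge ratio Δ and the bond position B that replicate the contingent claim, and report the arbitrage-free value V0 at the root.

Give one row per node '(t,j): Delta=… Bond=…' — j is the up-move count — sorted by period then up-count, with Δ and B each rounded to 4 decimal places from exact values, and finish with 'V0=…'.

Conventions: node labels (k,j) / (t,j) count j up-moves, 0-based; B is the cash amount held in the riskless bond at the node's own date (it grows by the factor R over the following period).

Under the risk-neutral measure, an up-move has probability p* = (R−d)/(u−d) = 0.8167 and values discount at R = 1.28.
Payoffs at expiry: V(2,0)=0.0000, V(2,1)=0.0000, V(2,2)=50.0000
(1,0): S=149.3100. Δ = (V_up−V_dn)/(S_up−S_dn) = (0.0000−0.0000)/(207.5409−117.9549) = 0.0000. V = [p*·0.0000 + (1−p*)·0.0000]/1.28 = 0.0000. B = V − Δ·S = 0.0000.
(1,1): S=262.7100. Δ = (V_up−V_dn)/(S_up−S_dn) = (50.0000−0.0000)/(365.1669−207.5409) = 0.3172. V = [p*·50.0000 + (1−p*)·0.0000]/1.28 = 31.9010. B = V − Δ·S = -51.4323.
(0,0): S=189.0000. Δ = (V_up−V_dn)/(S_up−S_dn) = (31.9010−0.0000)/(262.7100−149.3100) = 0.2813. V = [p*·31.9010 + (1−p*)·0.0000]/1.28 = 20.3535. B = V − Δ·S = -32.8149.
Check: Δ(0,0)·S0 + B(0,0) = 20.3535 = V0.

(0,0): Delta=0.2813 Bond=-32.8149
(1,0): Delta=0.0000 Bond=0.0000
(1,1): Delta=0.3172 Bond=-51.4323
V0=20.3535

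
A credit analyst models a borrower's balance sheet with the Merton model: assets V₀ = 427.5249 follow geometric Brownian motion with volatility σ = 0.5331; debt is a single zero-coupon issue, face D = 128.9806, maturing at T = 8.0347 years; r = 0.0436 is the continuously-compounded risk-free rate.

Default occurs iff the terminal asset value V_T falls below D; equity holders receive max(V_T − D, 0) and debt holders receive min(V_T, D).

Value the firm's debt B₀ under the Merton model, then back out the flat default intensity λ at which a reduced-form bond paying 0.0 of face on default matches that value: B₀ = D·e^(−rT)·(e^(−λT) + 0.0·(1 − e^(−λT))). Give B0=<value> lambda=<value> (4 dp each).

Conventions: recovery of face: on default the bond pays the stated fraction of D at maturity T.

Work the structural quantities from V₀ = 427.5249 against face 128.9806:
d₁ = [ln(V₀/D) + (r + σ²/2)T] / (σ√T)
   = [ln(427.5249/128.9806) + (0.0436 + 0.5·0.5331²)·8.0347] / (0.5331·√8.0347)
   = [1.198351 + 1.492026] / 1.511101 = 1.780408
d₂ = d₁ − σ√T = 1.780408 − 1.511101 = 0.269307
N(d₁) = 0.962495,  N(d₂) = 0.606153,  e^(−rT) = 0.704468
E₀ = V₀·N(d₁) − D·e^(−rT)·N(d₂)
   = 427.5249·0.962495 − 128.9806·0.704468·0.606153 = 356.414053
B₀ = V₀ − E₀ = 427.5249 − 356.414053 = 71.110847
e^(−λT) = (B₀·e^(rT)/D − 0)/(1 − 0) = (71.1108·1.419512/128.9806 − 0)/1 = 0.78261855
λ = −ln(0.78261855)/8.0347 = 0.030506

B0=71.1108 lambda=0.0305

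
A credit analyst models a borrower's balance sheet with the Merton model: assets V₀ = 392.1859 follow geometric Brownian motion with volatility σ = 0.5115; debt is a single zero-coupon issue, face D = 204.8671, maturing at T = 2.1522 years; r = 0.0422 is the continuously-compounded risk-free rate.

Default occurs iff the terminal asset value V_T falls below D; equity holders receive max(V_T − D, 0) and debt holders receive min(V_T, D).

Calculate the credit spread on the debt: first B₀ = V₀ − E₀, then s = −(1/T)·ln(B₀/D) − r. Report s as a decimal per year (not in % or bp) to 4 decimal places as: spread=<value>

With assets at 392.1859 and a single debt payment of 204.8671 at 2.1522 years:
d₁ = [ln(V₀/D) + (r + σ²/2)T] / (σ√T)
   = [ln(392.1859/204.8671) + (0.0422 + 0.5·0.5115²)·2.1522] / (0.5115·√2.1522)
   = [0.649374 + 0.372365] / 0.750390 = 1.361612
d₂ = d₁ − σ√T = 1.361612 − 0.750390 = 0.611222
N(d₁) = 0.913340,  N(d₂) = 0.729474,  e^(−rT) = 0.913179
E₀ = V₀·N(d₁) − D·e^(−rT)·N(d₂)
   = 392.1859·0.913340 − 204.8671·0.913179·0.729474 = 221.728737
B₀ = V₀ − E₀ = 392.1859 − 221.728737 = 170.457163
spread = −(1/T)·ln(B₀/D) − r = −(1/2.1522)·ln(170.457163/204.8671) − 0.0422 = 0.04323697

spread=0.0432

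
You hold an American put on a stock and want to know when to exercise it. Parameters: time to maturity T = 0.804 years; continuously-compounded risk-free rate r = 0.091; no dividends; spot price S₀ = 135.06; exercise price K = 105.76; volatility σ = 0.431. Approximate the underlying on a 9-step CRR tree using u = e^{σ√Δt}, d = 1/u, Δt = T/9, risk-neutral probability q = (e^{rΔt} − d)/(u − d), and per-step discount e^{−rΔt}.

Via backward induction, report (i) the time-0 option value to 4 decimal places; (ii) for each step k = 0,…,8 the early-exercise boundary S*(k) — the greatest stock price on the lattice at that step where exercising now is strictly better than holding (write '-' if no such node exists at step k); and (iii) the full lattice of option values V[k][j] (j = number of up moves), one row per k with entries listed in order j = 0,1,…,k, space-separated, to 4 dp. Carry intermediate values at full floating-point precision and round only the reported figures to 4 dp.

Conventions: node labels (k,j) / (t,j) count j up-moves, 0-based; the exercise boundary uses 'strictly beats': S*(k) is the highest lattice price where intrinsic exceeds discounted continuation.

price = 5.5904
boundary = - - - - - 70.9246 62.3521 70.9246 80.6758
tree:
5.5904
8.5460 2.7194
12.7418 4.4804 0.9990
18.4540 7.2250 1.8028 0.2096
25.8439 11.3490 3.2096 0.4222 0.0000
34.8354 17.2544 5.6158 0.8504 0.0000 0.0000
43.4079 25.1711 9.6016 1.7127 0.0000 0.0000 0.0000
50.9442 34.8354 15.8964 3.4495 0.0000 0.0000 0.0000 0.0000
57.5697 43.4079 25.0842 6.9475 0.0000 0.0000 0.0000 0.0000 0.0000
63.3944 50.9442 34.8354 13.9925 0.0000 0.0000 0.0000 0.0000 0.0000 0.0000

params: Δt=0.08933 u=1.13749 d=0.87913 q=0.49943 e^(-rΔt)=0.99190
t_9 payoffs: 63.3944 50.9442 34.8354 13.9925 0.0000 0.0000 0.0000 0.0000 0.0000 0.0000
t_8: node(8,0) S=48.1903 payoff=57.5697 vs cont=56.7134 → 57.5697 [stop]  node(8,1) S=62.3521 payoff=43.4079 vs cont=42.5516 → 43.4079 [stop]  node(8,2) S=80.6758 payoff=25.0842 vs cont=24.2280 → 25.0842 [stop]  node(8,3) S=104.3842 payoff=1.3758 vs cont=6.9475 → 6.9475 [wait]  node(8,4) S=135.0600 payoff=0.0000 vs cont=0.0000 → 0.0000 [wait]  node(8,5) S=174.7506 payoff=0.0000 vs cont=0.0000 → 0.0000 [wait]  node(8,6) S=226.1051 payoff=0.0000 vs cont=0.0000 → 0.0000 [wait]  node(8,7) S=292.5514 payoff=0.0000 vs cont=0.0000 → 0.0000 [wait]  node(8,8) S=378.5245 payoff=0.0000 vs cont=0.0000 → 0.0000 [wait]  ⇒ S*(8)=80.6758
t_7: node(7,0) S=54.8158 payoff=50.9442 vs cont=50.0880 → 50.9442 [stop]  node(7,1) S=70.9246 payoff=34.8354 vs cont=33.9791 → 34.8354 [stop]  node(7,2) S=91.7675 payoff=13.9925 vs cont=15.8964 → 15.8964 [wait]  node(7,3) S=118.7356 payoff=0.0000 vs cont=3.4495 → 3.4495 [wait]  node(7,4) S=153.6288 payoff=0.0000 vs cont=0.0000 → 0.0000 [wait]  node(7,5) S=198.7762 payoff=0.0000 vs cont=0.0000 → 0.0000 [wait]  node(7,6) S=257.1913 payoff=0.0000 vs cont=0.0000 → 0.0000 [wait]  node(7,7) S=332.7730 payoff=0.0000 vs cont=0.0000 → 0.0000 [wait]  ⇒ S*(7)=70.9246
t_6: node(6,0) S=62.3521 payoff=43.4079 vs cont=42.5516 → 43.4079 [stop]  node(6,1) S=80.6758 payoff=25.0842 vs cont=25.1711 → 25.1711 [wait]  node(6,2) S=104.3842 payoff=1.3758 vs cont=9.6016 → 9.6016 [wait]  node(6,3) S=135.0600 payoff=0.0000 vs cont=1.7127 → 1.7127 [wait]  node(6,4) S=174.7506 payoff=0.0000 vs cont=0.0000 → 0.0000 [wait]  node(6,5) S=226.1051 payoff=0.0000 vs cont=0.0000 → 0.0000 [wait]  node(6,6) S=292.5514 payoff=0.0000 vs cont=0.0000 → 0.0000 [wait]  ⇒ S*(6)=62.3521
t_5: node(5,0) S=70.9246 payoff=34.8354 vs cont=34.0221 → 34.8354 [stop]  node(5,1) S=91.7675 payoff=13.9925 vs cont=17.2544 → 17.2544 [wait]  node(5,2) S=118.7356 payoff=0.0000 vs cont=5.6158 → 5.6158 [wait]  node(5,3) S=153.6288 payoff=0.0000 vs cont=0.8504 → 0.8504 [wait]  node(5,4) S=198.7762 payoff=0.0000 vs cont=0.0000 → 0.0000 [wait]  node(5,5) S=257.1913 payoff=0.0000 vs cont=0.0000 → 0.0000 [wait]  ⇒ S*(5)=70.9246
t_4: node(4,0) S=80.6758 payoff=25.0842 vs cont=25.8439 → 25.8439 [wait]  node(4,1) S=104.3842 payoff=1.3758 vs cont=11.3490 → 11.3490 [wait]  node(4,2) S=135.0600 payoff=0.0000 vs cont=3.2096 → 3.2096 [wait]  node(4,3) S=174.7506 payoff=0.0000 vs cont=0.4222 → 0.4222 [wait]  node(4,4) S=226.1051 payoff=0.0000 vs cont=0.0000 → 0.0000 [wait]  ⇒ S*(4)=-
t_3: node(3,0) S=91.7675 payoff=13.9925 vs cont=18.4540 → 18.4540 [wait]  node(3,1) S=118.7356 payoff=0.0000 vs cont=7.2250 → 7.2250 [wait]  node(3,2) S=153.6288 payoff=0.0000 vs cont=1.8028 → 1.8028 [wait]  node(3,3) S=198.7762 payoff=0.0000 vs cont=0.2096 → 0.2096 [wait]  ⇒ S*(3)=-
t_2: node(2,0) S=104.3842 payoff=1.3758 vs cont=12.7418 → 12.7418 [wait]  node(2,1) S=135.0600 payoff=0.0000 vs cont=4.4804 → 4.4804 [wait]  node(2,2) S=174.7506 payoff=0.0000 vs cont=0.9990 → 0.9990 [wait]  ⇒ S*(2)=-
t_1: node(1,0) S=118.7356 payoff=0.0000 vs cont=8.5460 → 8.5460 [wait]  node(1,1) S=153.6288 payoff=0.0000 vs cont=2.7194 → 2.7194 [wait]  ⇒ S*(1)=-
t_0: node(0,0) S=135.0600 payoff=0.0000 vs cont=5.5904 → 5.5904 [wait]  ⇒ S*(0)=-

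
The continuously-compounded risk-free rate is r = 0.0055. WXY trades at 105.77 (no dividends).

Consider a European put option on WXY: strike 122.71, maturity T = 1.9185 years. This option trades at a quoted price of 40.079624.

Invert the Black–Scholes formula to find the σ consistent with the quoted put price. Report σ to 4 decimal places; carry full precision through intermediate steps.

sigma = 0.5156

At σ = 0.5156 the Black–Scholes value reproduces the quote:
σ√T = 0.5156·√1.9185 = 0.714157
d₁ = (ln(S/K) + (r+σ²/2)T) / (σ√T) = (ln(105.77/122.71) + (0.0055+0.5156²/2)·1.9185) / 0.714157 = (-0.148557 + 0.265562) / 0.714157 = 0.163837
d₂ = d₁ − σ√T = 0.163837 − 0.714157 = -0.550321
e^{−rT} = 0.989504
N(−d₁) = 0.434930,  N(−d₂) = 0.708950
V = K·e^{−rT}·N(−d₂) − S·N(−d₁) = 86.082159 − 46.002535 = 40.079624 (the observed quote) — the price is monotone increasing in volatility, hence this σ is the only solution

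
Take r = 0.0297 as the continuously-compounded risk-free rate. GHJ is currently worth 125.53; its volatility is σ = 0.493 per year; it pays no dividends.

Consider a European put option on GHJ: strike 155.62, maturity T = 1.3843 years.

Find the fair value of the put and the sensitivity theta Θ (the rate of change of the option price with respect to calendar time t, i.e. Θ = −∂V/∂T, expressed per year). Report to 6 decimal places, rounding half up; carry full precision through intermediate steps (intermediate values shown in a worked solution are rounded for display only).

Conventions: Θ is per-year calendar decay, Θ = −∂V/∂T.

σ√T = 0.493·√1.3843 = 0.580045
d₁ = (ln(S/K) + (r+σ²/2)T) / (σ√T) = (ln(125.53/155.62) + (0.0297+0.493²/2)·1.3843) / 0.580045 = (-0.214872 + 0.209340) / 0.580045 = -0.009538
d₂ = d₁ − σ√T = -0.009538 − 0.580045 = -0.589583
e^{−rT} = 0.959720
N(−d₁) = 0.503805,  N(−d₂) = 0.722265
Put price V = K·e^{−rT}·N(−d₂) − S·N(−d₁) = 107.871440 − 63.242632 = 44.628807
φ(d₁) = (1/√(2π))·e^{−d₁²/2} = 0.398924
Θ = −S·φ(d₁)·σ/(2√T) + r·K·e^{−rT}·N(−d₂) = −10.491550 + 3.203782 = -7.287768

price = 44.628807
Θ = -7.287768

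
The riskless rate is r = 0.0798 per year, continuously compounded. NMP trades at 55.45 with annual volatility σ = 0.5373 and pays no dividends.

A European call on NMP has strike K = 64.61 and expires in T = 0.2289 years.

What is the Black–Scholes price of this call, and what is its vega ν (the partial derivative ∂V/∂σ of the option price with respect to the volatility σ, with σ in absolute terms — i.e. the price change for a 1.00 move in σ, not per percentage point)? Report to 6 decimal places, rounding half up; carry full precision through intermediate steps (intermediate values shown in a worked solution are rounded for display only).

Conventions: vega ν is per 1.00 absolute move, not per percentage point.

σ√T = 0.5373·√0.2289 = 0.257063
d₁ = (ln(S/K) + (r+σ²/2)T) / (σ√T) = (ln(55.45/64.61) + (0.0798+0.5373²/2)·0.2289) / 0.257063 = (-0.152887 + 0.051307) / 0.257063 = -0.395158
d₂ = d₁ − σ√T = -0.395158 − 0.257063 = -0.652221
e^{−rT} = 0.981900
N(d₁) = 0.346363,  N(d₂) = 0.257129
Call price V = S·N(d₁) − K·e^{−rT}·N(d₂) = 19.205836 − 16.312418 = 2.893418
φ(d₁) = (1/√(2π))·e^{−d₁²/2} = 0.368980
ν = S·φ(d₁)·√T = 9.788745

price = 2.893418
ν = 9.788745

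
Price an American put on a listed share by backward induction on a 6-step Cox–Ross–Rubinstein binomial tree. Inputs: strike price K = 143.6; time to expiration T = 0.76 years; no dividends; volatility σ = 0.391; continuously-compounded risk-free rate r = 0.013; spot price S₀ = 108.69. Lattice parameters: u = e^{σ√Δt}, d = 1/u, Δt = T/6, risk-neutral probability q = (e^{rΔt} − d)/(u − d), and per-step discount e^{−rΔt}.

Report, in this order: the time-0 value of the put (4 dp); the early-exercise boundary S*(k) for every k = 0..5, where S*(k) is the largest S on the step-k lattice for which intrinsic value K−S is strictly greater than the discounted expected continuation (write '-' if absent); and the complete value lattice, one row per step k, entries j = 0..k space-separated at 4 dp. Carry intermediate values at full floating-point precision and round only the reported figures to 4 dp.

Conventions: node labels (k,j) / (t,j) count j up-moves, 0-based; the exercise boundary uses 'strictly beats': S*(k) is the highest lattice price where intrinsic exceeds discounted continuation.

price = 38.5784
boundary = - - 82.2846 94.5701 108.6900 124.9180
tree:
38.5784
49.6544 26.2818
61.3154 36.7399 14.6358
72.0049 49.0299 23.0744 5.2156
81.3058 61.3154 34.9100 9.8711 0.0086
89.3984 72.0049 49.0299 18.6820 0.0164 0.0000
96.4397 81.3058 61.3154 34.9100 0.0310 0.0000 0.0000

Δt=0.12667, u=1.14931, d=0.87009, q=0.47117, disc=e^(-rΔt)=0.99835
k=6 terminal: V=max(K-S,0) → 96.4397 81.3058 61.3154 34.9100 0.0310 0.0000 0.0000
k=5: j=0 S=54.2016 intr=89.3984 cont=89.1621 V=89.3984[EX]; j=1 S=71.5951 intr=72.0049 cont=71.7687 V=72.0049[EX]; j=2 S=94.5701 intr=49.0299 cont=48.7936 V=49.0299[EX]; j=3 S=124.9180 intr=18.6820 cont=18.4457 V=18.6820[EX]; j=4 S=165.0046 intr=0.0000 cont=0.0164 V=0.0164[hold]; j=5 S=217.9552 intr=0.0000 cont=0.0000 V=0.0000[hold]  S*(5)=124.9180
k=4: j=0 S=62.2942 intr=81.3058 cont=81.0695 V=81.3058[EX]; j=1 S=82.2846 intr=61.3154 cont=61.0791 V=61.3154[EX]; j=2 S=108.6900 intr=34.9100 cont=34.6737 V=34.9100[EX]; j=3 S=143.5690 intr=0.0310 cont=9.8711 V=9.8711[hold]; j=4 S=189.6407 intr=0.0000 cont=0.0086 V=0.0086[hold]  S*(4)=108.6900
k=3: j=0 S=71.5951 intr=72.0049 cont=71.7687 V=72.0049[EX]; j=1 S=94.5701 intr=49.0299 cont=48.7936 V=49.0299[EX]; j=2 S=124.9180 intr=18.6820 cont=23.0744 V=23.0744[hold]; j=3 S=165.0046 intr=0.0000 cont=5.2156 V=5.2156[hold]  S*(3)=94.5701
k=2: j=0 S=82.2846 intr=61.3154 cont=61.0791 V=61.3154[EX]; j=1 S=108.6900 intr=34.9100 cont=36.7399 V=36.7399[hold]; j=2 S=143.5690 intr=0.0310 cont=14.6358 V=14.6358[hold]  S*(2)=82.2846
k=1: j=0 S=94.5701 intr=49.0299 cont=49.6544 V=49.6544[hold]; j=1 S=124.9180 intr=18.6820 cont=26.2818 V=26.2818[hold]  S*(1)=-
k=0: j=0 S=108.6900 intr=34.9100 cont=38.5784 V=38.5784[hold]  S*(0)=-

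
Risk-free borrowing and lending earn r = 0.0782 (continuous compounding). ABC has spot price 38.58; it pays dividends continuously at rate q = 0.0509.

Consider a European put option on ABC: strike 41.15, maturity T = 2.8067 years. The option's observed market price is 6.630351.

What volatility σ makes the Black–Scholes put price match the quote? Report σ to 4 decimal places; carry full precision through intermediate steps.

At σ = 0.3109 the Black–Scholes value reproduces the quote:
σ√T = 0.3109·√2.8067 = 0.520857
d₁ = (ln(S/K) + (r−q+σ²/2)T) / (σ√T) = (ln(38.58/41.15) + (0.0782−0.0509+0.3109²/2)·2.8067) / 0.520857 = (-0.064490 + 0.212269) / 0.520857 = 0.283723
d₂ = d₁ − σ√T = 0.283723 − 0.520857 = -0.237134
e^{−rT} = 0.802933
e^{−qT} = 0.866875
N(−d₁) = 0.388311,  N(−d₂) = 0.593724
V = K·e^{−rT}·N(−d₂) − S·e^{−qT}·N(−d₁) = 19.617044 − 12.986693 = 6.630351 (matching the quote); vega is positive throughout, so no other σ reproduces this price

sigma = 0.3109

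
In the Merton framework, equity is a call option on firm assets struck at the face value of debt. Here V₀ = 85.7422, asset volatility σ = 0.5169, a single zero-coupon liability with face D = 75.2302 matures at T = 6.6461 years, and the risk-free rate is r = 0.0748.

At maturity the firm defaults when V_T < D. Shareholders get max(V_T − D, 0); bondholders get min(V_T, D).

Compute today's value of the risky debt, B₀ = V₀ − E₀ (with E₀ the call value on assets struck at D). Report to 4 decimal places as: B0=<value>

Equity is a call on the firm's assets struck at D = 75.2302:
d₁ = [ln(V₀/D) + (r + σ²/2)T] / (σ√T)
   = [ln(85.7422/75.2302) + (0.0748 + 0.5·0.5169²)·6.6461] / (0.5169·√6.6461)
   = [0.130792 + 1.384999] / 1.332570 = 1.137495
d₂ = d₁ − σ√T = 1.137495 − 1.332570 = -0.195075
N(d₁) = 0.872334,  N(d₂) = 0.422667,  e^(−rT) = 0.608275
E₀ = V₀·N(d₁) − D·e^(−rT)·N(d₂)
   = 85.7422·0.872334 − 75.2302·0.608275·0.422667 = 55.454338
B₀ = V₀ − E₀ = 85.7422 − 55.454338 = 30.287862

B0=30.2879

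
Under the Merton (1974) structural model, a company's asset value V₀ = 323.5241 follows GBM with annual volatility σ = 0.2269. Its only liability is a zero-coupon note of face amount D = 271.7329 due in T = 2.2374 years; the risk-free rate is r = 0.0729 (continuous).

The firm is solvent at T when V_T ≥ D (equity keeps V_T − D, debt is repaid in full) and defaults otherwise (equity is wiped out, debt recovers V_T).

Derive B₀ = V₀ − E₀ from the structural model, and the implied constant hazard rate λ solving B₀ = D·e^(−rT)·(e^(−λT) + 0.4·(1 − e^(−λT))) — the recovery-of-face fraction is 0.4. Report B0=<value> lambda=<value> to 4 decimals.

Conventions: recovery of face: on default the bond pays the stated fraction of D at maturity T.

Equity is a call on the firm's assets struck at D = 271.7329:
d₁ = [ln(V₀/D) + (r + σ²/2)T] / (σ√T)
   = [ln(323.5241/271.7329) + (0.0729 + 0.5·0.2269²)·2.2374] / (0.2269·√2.2374)
   = [0.174454 + 0.220701] / 0.339396 = 1.164291
d₂ = d₁ − σ√T = 1.164291 − 0.339396 = 0.824895
N(d₁) = 0.877847,  N(d₂) = 0.795284,  e^(−rT) = 0.849501
E₀ = V₀·N(d₁) − D·e^(−rT)·N(d₂)
   = 323.5241·0.877847 − 271.7329·0.849501·0.795284 = 100.423319
B₀ = V₀ − E₀ = 323.5241 − 100.423319 = 223.100781
e^(−λT) = (B₀·e^(rT)/D − 0.4)/(1 − 0.4) = (223.1008·1.177162/271.7329 − 0.4)/0.6 = 0.94414175
λ = −ln(0.94414175)/2.2374 = 0.025690

B0=223.1008 lambda=0.0257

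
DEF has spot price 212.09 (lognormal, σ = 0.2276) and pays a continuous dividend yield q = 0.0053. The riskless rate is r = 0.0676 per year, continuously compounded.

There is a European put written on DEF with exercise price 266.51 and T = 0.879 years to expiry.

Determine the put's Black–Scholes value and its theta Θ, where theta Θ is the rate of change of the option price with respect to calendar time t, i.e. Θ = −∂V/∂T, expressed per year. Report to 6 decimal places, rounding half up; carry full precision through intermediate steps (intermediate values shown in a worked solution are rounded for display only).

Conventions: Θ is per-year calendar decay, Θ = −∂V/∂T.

price = 45.776003
Θ = 5.131200

σ√T = 0.2276·√0.879 = 0.213386
d₁ = (ln(S/K) + (r−q+σ²/2)T) / (σ√T) = (ln(212.09/266.51) + (0.0676−0.0053+0.2276²/2)·0.879) / 0.213386 = (-0.228401 + 0.077529) / 0.213386 = -0.707039
d₂ = d₁ − σ√T = -0.707039 − 0.213386 = -0.920425
e^{−rT} = 0.942311
e^{−qT} = 0.995352
N(−d₁) = 0.760229,  N(−d₂) = 0.821325
Put price V = K·e^{−rT}·N(−d₂) − S·e^{−qT}·N(−d₁) = 206.263535 − 160.487532 = 45.776003
φ(d₁) = (1/√(2π))·e^{−d₁²/2} = 0.310711
Θ = −S·e^{−qT}·φ(d₁)·σ/(2√T) − q·S·e^{−qT}·N(−d₁) + r·K·e^{−rT}·N(−d₂) = −7.961631 − 0.850584 + 13.943415 = 5.131200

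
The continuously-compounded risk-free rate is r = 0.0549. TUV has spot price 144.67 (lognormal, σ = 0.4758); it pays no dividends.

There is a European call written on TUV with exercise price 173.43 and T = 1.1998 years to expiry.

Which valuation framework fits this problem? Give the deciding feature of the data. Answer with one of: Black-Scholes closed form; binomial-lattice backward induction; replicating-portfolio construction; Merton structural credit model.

framework: Black-Scholes closed form

Key observation: everything needed for the exact continuous-time valuation of the European call on TUV (strike 173.43) is given, and no feature rules the closed form out.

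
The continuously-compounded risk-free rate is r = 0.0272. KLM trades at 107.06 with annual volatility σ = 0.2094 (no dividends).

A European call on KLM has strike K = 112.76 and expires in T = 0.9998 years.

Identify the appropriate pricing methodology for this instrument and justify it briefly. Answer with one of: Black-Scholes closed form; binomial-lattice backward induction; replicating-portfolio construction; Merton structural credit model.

framework: Black-Scholes closed form

Key observation: a European claim on KLM (strike 112.76) — a lognormal (GBM) underlying with constant rate and volatility — has an exact closed-form value; no lattice or capital structure is involved.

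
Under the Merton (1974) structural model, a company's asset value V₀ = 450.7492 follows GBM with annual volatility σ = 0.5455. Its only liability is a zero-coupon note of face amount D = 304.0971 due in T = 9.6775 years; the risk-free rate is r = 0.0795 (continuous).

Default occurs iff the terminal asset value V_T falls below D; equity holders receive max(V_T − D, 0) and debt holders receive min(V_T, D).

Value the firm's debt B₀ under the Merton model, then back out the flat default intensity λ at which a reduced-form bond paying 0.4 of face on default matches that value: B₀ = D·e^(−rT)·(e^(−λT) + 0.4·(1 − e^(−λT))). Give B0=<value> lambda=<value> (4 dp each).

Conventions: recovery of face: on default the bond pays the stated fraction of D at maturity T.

B0=89.5038 lambda=0.0967

Work the structural quantities from V₀ = 450.7492 against face 304.0971:
d₁ = [ln(V₀/D) + (r + σ²/2)T] / (σ√T)
   = [ln(450.7492/304.0971) + (0.0795 + 0.5·0.5455²)·9.6775] / (0.5455·√9.6775)
   = [0.393564 + 2.209229] / 1.696979 = 1.533781
d₂ = d₁ − σ√T = 1.533781 − 1.696979 = -0.163198
N(d₁) = 0.937458,  N(d₂) = 0.435181,  e^(−rT) = 0.463309
E₀ = V₀·N(d₁) − D·e^(−rT)·N(d₂)
   = 450.7492·0.937458 − 304.0971·0.463309·0.435181 = 361.245441
B₀ = V₀ − E₀ = 450.7492 − 361.245441 = 89.503759
e^(−λT) = (B₀·e^(rT)/D − 0.4)/(1 − 0.4) = (89.5038·2.158387/304.0971 − 0.4)/0.6 = 0.39211714
λ = −ln(0.39211714)/9.6775 = 0.096739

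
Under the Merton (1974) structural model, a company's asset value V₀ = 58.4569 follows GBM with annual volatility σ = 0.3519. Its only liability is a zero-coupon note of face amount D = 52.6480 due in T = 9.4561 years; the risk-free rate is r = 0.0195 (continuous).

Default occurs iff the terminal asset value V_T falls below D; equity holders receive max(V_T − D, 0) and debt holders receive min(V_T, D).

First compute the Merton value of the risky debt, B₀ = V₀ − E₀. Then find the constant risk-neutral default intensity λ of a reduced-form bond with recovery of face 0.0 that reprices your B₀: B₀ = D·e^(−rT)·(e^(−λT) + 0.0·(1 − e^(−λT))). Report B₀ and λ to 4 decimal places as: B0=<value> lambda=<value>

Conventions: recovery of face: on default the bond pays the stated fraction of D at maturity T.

B0=29.4119 lambda=0.0421

With assets at 58.4569 and a single debt payment of 52.6480 at 9.4561 years:
d₁ = [ln(V₀/D) + (r + σ²/2)T] / (σ√T)
   = [ln(58.4569/52.6480) + (0.0195 + 0.5·0.3519²)·9.4561] / (0.3519·√9.4561)
   = [0.104661 + 0.769885] / 1.082120 = 0.808179
d₂ = d₁ − σ√T = 0.808179 − 1.082120 = -0.273940
N(d₁) = 0.790506,  N(d₂) = 0.392065,  e^(−rT) = 0.831608
E₀ = V₀·N(d₁) − D·e^(−rT)·N(d₂)
   = 58.4569·0.790506 − 52.6480·0.831608·0.392065 = 29.044951
B₀ = V₀ − E₀ = 58.4569 − 29.044951 = 29.411949
e^(−λT) = (B₀·e^(rT)/D − 0)/(1 − 0) = (29.4119·1.202489/52.6480 − 0)/1 = 0.67177290
λ = −ln(0.67177290)/9.4561 = 0.042072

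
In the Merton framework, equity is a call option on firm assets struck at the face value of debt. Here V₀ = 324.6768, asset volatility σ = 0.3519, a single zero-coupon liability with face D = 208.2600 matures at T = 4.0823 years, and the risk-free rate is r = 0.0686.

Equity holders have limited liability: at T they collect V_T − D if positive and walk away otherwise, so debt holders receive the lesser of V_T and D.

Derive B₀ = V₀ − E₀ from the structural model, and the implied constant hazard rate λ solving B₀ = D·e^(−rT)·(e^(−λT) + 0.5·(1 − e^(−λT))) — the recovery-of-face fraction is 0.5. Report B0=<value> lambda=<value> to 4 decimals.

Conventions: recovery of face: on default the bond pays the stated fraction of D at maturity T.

Apply the equity-as-call identities (strike 208.2600, horizon 4.0823 years):
d₁ = [ln(V₀/D) + (r + σ²/2)T] / (σ√T)
   = [ln(324.6768/208.2600) + (0.0686 + 0.5·0.3519²)·4.0823] / (0.3519·√4.0823)
   = [0.444043 + 0.532809] / 0.711003 = 1.373906
d₂ = d₁ − σ√T = 1.373906 − 0.711003 = 0.662902
N(d₁) = 0.915265,  N(d₂) = 0.746303,  e^(−rT) = 0.755749
E₀ = V₀·N(d₁) − D·e^(−rT)·N(d₂)
   = 324.6768·0.915265 − 208.2600·0.755749·0.746303 = 179.702733
B₀ = V₀ − E₀ = 324.6768 − 179.702733 = 144.974067
e^(−λT) = (B₀·e^(rT)/D − 0.5)/(1 − 0.5) = (144.9741·1.323190/208.2600 − 0.5)/0.5 = 0.84220047
λ = −ln(0.84220047)/4.0823 = 0.042069

B0=144.9741 lambda=0.0421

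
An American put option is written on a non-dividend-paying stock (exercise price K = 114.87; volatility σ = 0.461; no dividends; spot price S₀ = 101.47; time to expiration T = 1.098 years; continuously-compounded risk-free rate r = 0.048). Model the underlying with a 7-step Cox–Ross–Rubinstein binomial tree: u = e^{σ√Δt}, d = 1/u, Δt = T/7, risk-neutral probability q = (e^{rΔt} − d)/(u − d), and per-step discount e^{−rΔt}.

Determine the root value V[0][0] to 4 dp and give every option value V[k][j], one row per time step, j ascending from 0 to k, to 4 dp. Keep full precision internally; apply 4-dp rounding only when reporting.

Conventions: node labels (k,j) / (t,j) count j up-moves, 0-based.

price = 24.9529
tree:
24.9529
33.9681 15.3883
44.6022 22.7581 7.4896
56.1944 32.5025 12.3527 2.2350
65.9863 44.4411 19.8275 4.2898 0.0000
74.1441 56.1944 30.6052 8.2337 0.0000 0.0000
80.9405 65.9863 44.4411 15.8037 0.0000 0.0000 0.0000
86.6028 74.1441 56.1944 30.3335 0.0000 0.0000 0.0000 0.0000

Δt=0.15686, u=1.20031, d=0.83312, q=0.47506, disc=e^(-rΔt)=0.99250
k=7 terminal: V=max(K-S,0) → 86.6028 74.1441 56.1944 30.3335 0.0000 0.0000 0.0000 0.0000
k=6: j=0 S=33.9295 intr=80.9405 cont=80.0789 V=80.9405[EX]; j=1 S=48.8837 intr=65.9863 cont=65.1247 V=65.9863[EX]; j=2 S=70.4289 intr=44.4411 cont=43.5795 V=44.4411[EX]; j=3 S=101.4700 intr=13.4000 cont=15.8037 V=15.8037[hold]; j=4 S=146.1923 intr=0.0000 cont=0.0000 V=0.0000[hold]; j=5 S=210.6258 intr=0.0000 cont=0.0000 V=0.0000[hold]; j=6 S=303.4579 intr=0.0000 cont=0.0000 V=0.0000[hold]
k=5: j=0 S=40.7259 intr=74.1441 cont=73.2825 V=74.1441[EX]; j=1 S=58.6756 intr=56.1944 cont=55.3328 V=56.1944[EX]; j=2 S=84.5365 intr=30.3335 cont=30.6052 V=30.6052[hold]; j=3 S=121.7955 intr=0.0000 cont=8.2337 V=8.2337[hold]; j=4 S=175.4761 intr=0.0000 cont=0.0000 V=0.0000[hold]; j=5 S=252.8162 intr=0.0000 cont=0.0000 V=0.0000[hold]
k=4: j=0 S=48.8837 intr=65.9863 cont=65.1247 V=65.9863[EX]; j=1 S=70.4289 intr=44.4411 cont=43.7076 V=44.4411[EX]; j=2 S=101.4700 intr=13.4000 cont=19.8275 V=19.8275[hold]; j=3 S=146.1923 intr=0.0000 cont=4.2898 V=4.2898[hold]; j=4 S=210.6258 intr=0.0000 cont=0.0000 V=0.0000[hold]
k=3: j=0 S=58.6756 intr=56.1944 cont=55.3328 V=56.1944[EX]; j=1 S=84.5365 intr=30.3335 cont=32.5025 V=32.5025[hold]; j=2 S=121.7955 intr=0.0000 cont=12.3527 V=12.3527[hold]; j=3 S=175.4761 intr=0.0000 cont=2.2350 V=2.2350[hold]
k=2: j=0 S=70.4289 intr=44.4411 cont=44.6022 V=44.6022[hold]; j=1 S=101.4700 intr=13.4000 cont=22.7581 V=22.7581[hold]; j=2 S=146.1923 intr=0.0000 cont=7.4896 V=7.4896[hold]
k=1: j=0 S=84.5365 intr=30.3335 cont=33.9681 V=33.9681[hold]; j=1 S=121.7955 intr=0.0000 cont=15.3883 V=15.3883[hold]
k=0: j=0 S=101.4700 intr=13.4000 cont=24.9529 V=24.9529[hold]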